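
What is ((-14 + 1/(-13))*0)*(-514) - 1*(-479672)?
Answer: 479672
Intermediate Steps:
((-14 + 1/(-13))*0)*(-514) - 1*(-479672) = ((-14 + 1*(-1/13))*0)*(-514) + 479672 = ((-14 - 1/13)*0)*(-514) + 479672 = -183/13*0*(-514) + 479672 = 0*(-514) + 479672 = 0 + 479672 = 479672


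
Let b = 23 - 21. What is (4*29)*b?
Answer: 232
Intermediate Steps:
b = 2
(4*29)*b = (4*29)*2 = 116*2 = 232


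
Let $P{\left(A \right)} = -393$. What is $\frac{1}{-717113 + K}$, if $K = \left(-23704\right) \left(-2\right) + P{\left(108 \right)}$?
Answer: $- \frac{1}{670098} \approx -1.4923 \cdot 10^{-6}$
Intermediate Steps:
$K = 47015$ ($K = \left(-23704\right) \left(-2\right) - 393 = 47408 - 393 = 47015$)
$\frac{1}{-717113 + K} = \frac{1}{-717113 + 47015} = \frac{1}{-670098} = - \frac{1}{670098}$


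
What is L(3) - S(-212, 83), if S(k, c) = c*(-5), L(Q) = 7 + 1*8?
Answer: 430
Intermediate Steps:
L(Q) = 15 (L(Q) = 7 + 8 = 15)
S(k, c) = -5*c
L(3) - S(-212, 83) = 15 - (-5)*83 = 15 - 1*(-415) = 15 + 415 = 430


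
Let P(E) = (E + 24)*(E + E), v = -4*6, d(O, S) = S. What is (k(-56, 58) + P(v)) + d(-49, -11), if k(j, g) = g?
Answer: 47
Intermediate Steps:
v = -24
P(E) = 2*E*(24 + E) (P(E) = (24 + E)*(2*E) = 2*E*(24 + E))
(k(-56, 58) + P(v)) + d(-49, -11) = (58 + 2*(-24)*(24 - 24)) - 11 = (58 + 2*(-24)*0) - 11 = (58 + 0) - 11 = 58 - 11 = 47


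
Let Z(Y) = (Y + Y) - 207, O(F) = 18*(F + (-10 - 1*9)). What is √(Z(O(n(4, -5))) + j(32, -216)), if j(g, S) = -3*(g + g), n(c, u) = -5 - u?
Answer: 19*I*√3 ≈ 32.909*I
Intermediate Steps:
O(F) = -342 + 18*F (O(F) = 18*(F + (-10 - 9)) = 18*(F - 19) = 18*(-19 + F) = -342 + 18*F)
j(g, S) = -6*g
Z(Y) = -207 + 2*Y (Z(Y) = 2*Y - 207 = -207 + 2*Y)
√(Z(O(n(4, -5))) + j(32, -216)) = √((-207 + 2*(-342 + 18*(-5 - 1*(-5)))) - 6*32) = √((-207 + 2*(-342 + 18*(-5 + 5))) - 192) = √((-207 + 2*(-342 + 18*0)) - 192) = √((-207 + 2*(-342 + 0)) - 192) = √((-207 + 2*(-342)) - 192) = √((-207 - 684) - 192) = √(-891 - 192) = √(-1083) = 19*I*√3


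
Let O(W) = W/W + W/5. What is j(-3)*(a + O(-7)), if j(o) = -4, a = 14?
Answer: -272/5 ≈ -54.400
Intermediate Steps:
O(W) = 1 + W/5 (O(W) = 1 + W*(1/5) = 1 + W/5)
j(-3)*(a + O(-7)) = -4*(14 + (1 + (1/5)*(-7))) = -4*(14 + (1 - 7/5)) = -4*(14 - 2/5) = -4*68/5 = -272/5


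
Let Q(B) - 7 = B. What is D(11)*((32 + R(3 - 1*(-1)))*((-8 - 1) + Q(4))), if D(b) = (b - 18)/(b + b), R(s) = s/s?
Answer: -21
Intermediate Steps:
Q(B) = 7 + B
R(s) = 1
D(b) = (-18 + b)/(2*b) (D(b) = (-18 + b)/((2*b)) = (-18 + b)*(1/(2*b)) = (-18 + b)/(2*b))
D(11)*((32 + R(3 - 1*(-1)))*((-8 - 1) + Q(4))) = ((½)*(-18 + 11)/11)*((32 + 1)*((-8 - 1) + (7 + 4))) = ((½)*(1/11)*(-7))*(33*(-9 + 11)) = -21*2/2 = -7/22*66 = -21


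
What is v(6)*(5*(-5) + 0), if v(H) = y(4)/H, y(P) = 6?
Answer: -25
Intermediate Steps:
v(H) = 6/H
v(6)*(5*(-5) + 0) = (6/6)*(5*(-5) + 0) = (6*(⅙))*(-25 + 0) = 1*(-25) = -25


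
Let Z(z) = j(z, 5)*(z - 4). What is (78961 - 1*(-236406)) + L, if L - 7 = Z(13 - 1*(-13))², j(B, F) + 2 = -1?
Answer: 319730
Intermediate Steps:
j(B, F) = -3 (j(B, F) = -2 - 1 = -3)
Z(z) = 12 - 3*z (Z(z) = -3*(z - 4) = -3*(-4 + z) = 12 - 3*z)
L = 4363 (L = 7 + (12 - 3*(13 - 1*(-13)))² = 7 + (12 - 3*(13 + 13))² = 7 + (12 - 3*26)² = 7 + (12 - 78)² = 7 + (-66)² = 7 + 4356 = 4363)
(78961 - 1*(-236406)) + L = (78961 - 1*(-236406)) + 4363 = (78961 + 236406) + 4363 = 315367 + 4363 = 319730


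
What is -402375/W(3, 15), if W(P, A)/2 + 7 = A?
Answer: -402375/16 ≈ -25148.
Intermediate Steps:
W(P, A) = -14 + 2*A
-402375/W(3, 15) = -402375/(-14 + 2*15) = -402375/(-14 + 30) = -402375/16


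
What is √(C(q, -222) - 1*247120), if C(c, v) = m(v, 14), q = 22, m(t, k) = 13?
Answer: 287*I*√3 ≈ 497.1*I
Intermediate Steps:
C(c, v) = 13
√(C(q, -222) - 1*247120) = √(13 - 1*247120) = √(13 - 247120) = √(-247107) = 287*I*√3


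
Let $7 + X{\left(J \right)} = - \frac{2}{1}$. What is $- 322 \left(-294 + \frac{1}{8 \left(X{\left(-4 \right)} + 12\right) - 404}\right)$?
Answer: $\frac{17987081}{190} \approx 94669.0$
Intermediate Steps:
$X{\left(J \right)} = -9$ ($X{\left(J \right)} = -7 - \frac{2}{1} = -7 - 2 = -9$)
$- 322 \left(-294 + \frac{1}{8 \left(X{\left(-4 \right)} + 12\right) - 404}\right) = - 322 \left(-294 + \frac{1}{8 \left(-9 + 12\right) - 404}\right) = - 322 \left(-294 + \frac{1}{8 \cdot 3 - 404}\right) = - 322 \left(-294 + \frac{1}{24 - 404}\right) = - 322 \left(-294 + \frac{1}{-380}\right) = - 322 \left(-294 - \frac{1}{380}\right) = \left(-322\right) \left(- \frac{111721}{380}\right) = \frac{17987081}{190}$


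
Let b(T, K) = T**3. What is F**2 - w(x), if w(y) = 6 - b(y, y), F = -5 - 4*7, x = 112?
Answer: 1406011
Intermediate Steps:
F = -33 (F = -5 - 28 = -33)
w(y) = 6 - y**3
F**2 - w(x) = (-33)**2 - (6 - 1*112**3) = 1089 - (6 - 1*1404928) = 1089 - (6 - 1404928) = 1089 - 1*(-1404922) = 1089 + 1404922 = 1406011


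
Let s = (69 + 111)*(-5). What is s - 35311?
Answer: -36211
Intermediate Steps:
s = -900 (s = 180*(-5) = -900)
s - 35311 = -900 - 35311 = -36211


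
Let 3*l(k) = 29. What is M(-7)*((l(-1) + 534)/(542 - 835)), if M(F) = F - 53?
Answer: 32620/293 ≈ 111.33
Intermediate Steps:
l(k) = 29/3 (l(k) = (⅓)*29 = 29/3)
M(F) = -53 + F
M(-7)*((l(-1) + 534)/(542 - 835)) = (-53 - 7)*((29/3 + 534)/(542 - 835)) = -32620/(-293) = -32620*(-1)/293 = -60*(-1631/879) = 32620/293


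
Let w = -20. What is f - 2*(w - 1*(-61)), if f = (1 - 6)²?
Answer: -57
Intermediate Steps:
f = 25 (f = (-5)² = 25)
f - 2*(w - 1*(-61)) = 25 - 2*(-20 - 1*(-61)) = 25 - 2*(-20 + 61) = 25 - 2*41 = 25 - 82 = -57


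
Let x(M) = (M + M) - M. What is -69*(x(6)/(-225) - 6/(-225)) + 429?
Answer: 429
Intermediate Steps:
x(M) = M (x(M) = 2*M - M = M)
-69*(x(6)/(-225) - 6/(-225)) + 429 = -69*(6/(-225) - 6/(-225)) + 429 = -69*(6*(-1/225) - 6*(-1/225)) + 429 = -69*(-2/75 + 2/75) + 429 = -69*0 + 429 = 0 + 429 = 429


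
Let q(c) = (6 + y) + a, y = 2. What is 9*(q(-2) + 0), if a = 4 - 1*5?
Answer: 63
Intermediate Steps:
a = -1 (a = 4 - 5 = -1)
q(c) = 7 (q(c) = (6 + 2) - 1 = 8 - 1 = 7)
9*(q(-2) + 0) = 9*(7 + 0) = 9*7 = 63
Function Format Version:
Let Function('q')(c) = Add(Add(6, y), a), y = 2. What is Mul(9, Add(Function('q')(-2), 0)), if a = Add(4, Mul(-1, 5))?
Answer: 63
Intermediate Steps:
a = -1 (a = Add(4, -5) = -1)
Function('q')(c) = 7 (Function('q')(c) = Add(Add(6, 2), -1) = Add(8, -1) = 7)
Mul(9, Add(Function('q')(-2), 0)) = Mul(9, Add(7, 0)) = Mul(9, 7) = 63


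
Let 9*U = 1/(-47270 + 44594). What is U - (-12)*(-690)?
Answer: -199415521/24084 ≈ -8280.0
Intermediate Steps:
U = -1/24084 (U = 1/(9*(-47270 + 44594)) = (⅑)/(-2676) = (⅑)*(-1/2676) = -1/24084 ≈ -4.1521e-5)
U - (-12)*(-690) = -1/24084 - (-12)*(-690) = -1/24084 - 1*8280 = -1/24084 - 8280 = -199415521/24084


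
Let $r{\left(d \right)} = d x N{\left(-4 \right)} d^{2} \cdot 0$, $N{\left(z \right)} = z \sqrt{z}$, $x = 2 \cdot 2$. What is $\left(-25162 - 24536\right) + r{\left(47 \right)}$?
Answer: $-49698$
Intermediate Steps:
$x = 4$
$N{\left(z \right)} = z^{\frac{3}{2}}$
$r{\left(d \right)} = 0$ ($r{\left(d \right)} = d 4 \left(-4\right)^{\frac{3}{2}} d^{2} \cdot 0 = d 4 - 8 i d^{2} \cdot 0 = d 4 \left(- 8 i d^{2}\right) 0 = d \left(- 32 i d^{2}\right) 0 = - 32 i d^{3} \cdot 0 = 0$)
$\left(-25162 - 24536\right) + r{\left(47 \right)} = \left(-25162 - 24536\right) + 0 = -49698 + 0 = -49698$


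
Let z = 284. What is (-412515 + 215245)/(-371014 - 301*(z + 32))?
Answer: 19727/46613 ≈ 0.42321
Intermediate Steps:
(-412515 + 215245)/(-371014 - 301*(z + 32)) = (-412515 + 215245)/(-371014 - 301*(284 + 32)) = -197270/(-371014 - 301*316) = -197270/(-371014 - 95116) = -197270/(-466130) = -197270*(-1/466130) = 19727/46613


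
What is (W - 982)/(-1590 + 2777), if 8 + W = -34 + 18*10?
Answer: -844/1187 ≈ -0.71104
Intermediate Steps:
W = 138 (W = -8 + (-34 + 18*10) = -8 + (-34 + 180) = -8 + 146 = 138)
(W - 982)/(-1590 + 2777) = (138 - 982)/(-1590 + 2777) = -844/1187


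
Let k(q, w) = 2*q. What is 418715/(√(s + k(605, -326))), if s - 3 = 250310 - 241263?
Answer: 83743*√285/342 ≈ 4133.8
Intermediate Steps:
s = 9050 (s = 3 + (250310 - 241263) = 3 + 9047 = 9050)
418715/(√(s + k(605, -326))) = 418715/(√(9050 + 2*605)) = 418715/(√(9050 + 1210)) = 418715/(√10260) = 418715/((6*√285)) = 418715*(√285/1710) = 83743*√285/342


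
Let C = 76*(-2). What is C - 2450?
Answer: -2602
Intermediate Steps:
C = -152
C - 2450 = -152 - 2450 = -2602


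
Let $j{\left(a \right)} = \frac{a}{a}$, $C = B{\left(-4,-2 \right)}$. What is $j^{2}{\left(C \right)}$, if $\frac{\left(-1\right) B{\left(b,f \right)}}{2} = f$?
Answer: $1$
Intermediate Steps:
$B{\left(b,f \right)} = - 2 f$
$C = 4$ ($C = \left(-2\right) \left(-2\right) = 4$)
$j{\left(a \right)} = 1$
$j^{2}{\left(C \right)} = 1^{2} = 1$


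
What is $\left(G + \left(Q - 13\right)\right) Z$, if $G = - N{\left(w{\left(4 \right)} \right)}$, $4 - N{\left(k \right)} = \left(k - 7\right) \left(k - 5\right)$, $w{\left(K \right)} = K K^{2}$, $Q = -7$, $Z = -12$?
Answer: $-40068$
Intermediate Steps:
$w{\left(K \right)} = K^{3}$
$N{\left(k \right)} = 4 - \left(-7 + k\right) \left(-5 + k\right)$ ($N{\left(k \right)} = 4 - \left(k - 7\right) \left(k - 5\right) = 4 - \left(-7 + k\right) \left(-5 + k\right)$)
$G = 3359$ ($G = - (-31 - \left(4^{3}\right)^{2} + 12 \cdot 4^{3}) = - (-31 - 64^{2} + 12 \cdot 64) = - (-31 - 4096 + 768) = \left(-1\right) \left(-3359\right) = 3359$)
$\left(G + \left(Q - 13\right)\right) Z = \left(3359 - 20\right) \left(-12\right) = 3339 \left(-12\right) = -40068$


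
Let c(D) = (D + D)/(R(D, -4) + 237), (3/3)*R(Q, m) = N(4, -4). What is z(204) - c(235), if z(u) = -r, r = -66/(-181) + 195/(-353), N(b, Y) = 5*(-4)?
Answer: -27426361/13864781 ≈ -1.9781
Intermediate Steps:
N(b, Y) = -20
R(Q, m) = -20
r = -11997/63893 (r = -66*(-1/181) + 195*(-1/353) = 66/181 - 195/353 = -11997/63893 ≈ -0.18777)
z(u) = 11997/63893 (z(u) = -1*(-11997/63893) = 11997/63893)
c(D) = 2*D/217 (c(D) = (D + D)/(-20 + 237) = (2*D)/217 = (2*D)*(1/217) = 2*D/217)
z(204) - c(235) = 11997/63893 - 2*235/217 = 11997/63893 - 1*470/217 = 11997/63893 - 470/217 = -27426361/13864781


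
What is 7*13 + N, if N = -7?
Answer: 84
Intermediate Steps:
7*13 + N = 7*13 - 7 = 91 - 7 = 84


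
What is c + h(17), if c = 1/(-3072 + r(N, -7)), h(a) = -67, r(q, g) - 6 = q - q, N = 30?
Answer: -205423/3066 ≈ -67.000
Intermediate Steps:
r(q, g) = 6 (r(q, g) = 6 + (q - q) = 6 + 0 = 6)
c = -1/3066 (c = 1/(-3072 + 6) = 1/(-3066) = -1/3066 ≈ -0.00032616)
c + h(17) = -1/3066 - 67 = -205423/3066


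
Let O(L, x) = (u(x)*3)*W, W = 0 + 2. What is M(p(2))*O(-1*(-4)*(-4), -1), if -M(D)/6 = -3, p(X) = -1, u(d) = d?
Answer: -108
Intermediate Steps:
W = 2
M(D) = 18 (M(D) = -6*(-3) = 18)
O(L, x) = 6*x (O(L, x) = (x*3)*2 = (3*x)*2 = 6*x)
M(p(2))*O(-1*(-4)*(-4), -1) = 18*(6*(-1)) = 18*(-6) = -108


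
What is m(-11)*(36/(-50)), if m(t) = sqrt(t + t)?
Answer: -18*I*sqrt(22)/25 ≈ -3.3771*I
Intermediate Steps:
m(t) = sqrt(2)*sqrt(t) (m(t) = sqrt(2*t) = sqrt(2)*sqrt(t))
m(-11)*(36/(-50)) = (sqrt(2)*sqrt(-11))*(36/(-50)) = (sqrt(2)*(I*sqrt(11)))*(36*(-1/50)) = (I*sqrt(22))*(-18/25) = -18*I*sqrt(22)/25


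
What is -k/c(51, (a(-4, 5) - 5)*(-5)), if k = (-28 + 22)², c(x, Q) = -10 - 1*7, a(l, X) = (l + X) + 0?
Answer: 36/17 ≈ 2.1176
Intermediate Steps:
a(l, X) = X + l (a(l, X) = (X + l) + 0 = X + l)
c(x, Q) = -17 (c(x, Q) = -10 - 7 = -17)
k = 36 (k = (-6)² = 36)
-k/c(51, (a(-4, 5) - 5)*(-5)) = -36/(-17) = -36*(-1)/17 = -1*(-36/17) = 36/17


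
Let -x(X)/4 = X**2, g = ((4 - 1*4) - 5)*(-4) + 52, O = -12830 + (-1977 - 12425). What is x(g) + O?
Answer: -47968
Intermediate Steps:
O = -27232 (O = -12830 - 14402 = -27232)
g = 72 (g = ((4 - 4) - 5)*(-4) + 52 = (0 - 5)*(-4) + 52 = -5*(-4) + 52 = 20 + 52 = 72)
x(X) = -4*X**2
x(g) + O = -4*72**2 - 27232 = -4*5184 - 27232 = -20736 - 27232 = -47968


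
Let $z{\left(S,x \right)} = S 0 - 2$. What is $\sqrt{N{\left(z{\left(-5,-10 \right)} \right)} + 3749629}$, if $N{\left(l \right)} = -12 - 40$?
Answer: $\sqrt{3749577} \approx 1936.4$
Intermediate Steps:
$z{\left(S,x \right)} = -2$ ($z{\left(S,x \right)} = 0 - 2 = -2$)
$N{\left(l \right)} = -52$ ($N{\left(l \right)} = -12 - 40 = -52$)
$\sqrt{N{\left(z{\left(-5,-10 \right)} \right)} + 3749629} = \sqrt{-52 + 3749629} = \sqrt{3749577}$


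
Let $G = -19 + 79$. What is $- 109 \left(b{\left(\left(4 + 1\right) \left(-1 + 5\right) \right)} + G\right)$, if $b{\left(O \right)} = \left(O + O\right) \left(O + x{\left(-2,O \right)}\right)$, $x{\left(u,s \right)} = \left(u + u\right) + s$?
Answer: $-163500$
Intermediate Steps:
$x{\left(u,s \right)} = s + 2 u$ ($x{\left(u,s \right)} = 2 u + s = s + 2 u$)
$G = 60$
$b{\left(O \right)} = 2 O \left(-4 + 2 O\right)$ ($b{\left(O \right)} = \left(O + O\right) \left(O + \left(O + 2 \left(-2\right)\right)\right) = 2 O \left(O + \left(O - 4\right)\right) = 2 O \left(O + \left(-4 + O\right)\right) = 2 O \left(-4 + 2 O\right)$)
$- 109 \left(b{\left(\left(4 + 1\right) \left(-1 + 5\right) \right)} + G\right) = - 109 \left(4 \left(4 + 1\right) \left(-1 + 5\right) \left(-2 + \left(4 + 1\right) \left(-1 + 5\right)\right) + 60\right) = - 109 \left(4 \cdot 5 \cdot 4 \left(-2 + 5 \cdot 4\right) + 60\right) = - 109 \left(4 \cdot 20 \left(-2 + 20\right) + 60\right) = - 109 \left(4 \cdot 20 \cdot 18 + 60\right) = - 109 \left(1440 + 60\right) = \left(-109\right) 1500 = -163500$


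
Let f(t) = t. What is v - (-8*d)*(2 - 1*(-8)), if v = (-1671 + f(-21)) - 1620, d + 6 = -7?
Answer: -4352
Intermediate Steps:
d = -13 (d = -6 - 7 = -13)
v = -3312 (v = (-1671 - 21) - 1620 = -1692 - 1620 = -3312)
v - (-8*d)*(2 - 1*(-8)) = -3312 - (-8*(-13))*(2 - 1*(-8)) = -3312 - 104*(2 + 8) = -3312 - 104*10 = -3312 - 1*1040 = -3312 - 1040 = -4352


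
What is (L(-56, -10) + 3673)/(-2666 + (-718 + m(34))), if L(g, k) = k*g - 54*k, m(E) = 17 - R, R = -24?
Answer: -4773/3343 ≈ -1.4278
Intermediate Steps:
m(E) = 41 (m(E) = 17 - 1*(-24) = 17 + 24 = 41)
L(g, k) = -54*k + g*k (L(g, k) = g*k - 54*k = -54*k + g*k)
(L(-56, -10) + 3673)/(-2666 + (-718 + m(34))) = (-10*(-54 - 56) + 3673)/(-2666 + (-718 + 41)) = (-10*(-110) + 3673)/(-2666 - 677) = (1100 + 3673)/(-3343) = 4773*(-1/3343) = -4773/3343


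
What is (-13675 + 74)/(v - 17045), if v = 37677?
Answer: -13601/20632 ≈ -0.65922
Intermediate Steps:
(-13675 + 74)/(v - 17045) = (-13675 + 74)/(37677 - 17045) = -13601/20632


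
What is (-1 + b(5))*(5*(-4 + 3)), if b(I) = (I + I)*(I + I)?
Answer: -495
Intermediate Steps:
b(I) = 4*I² (b(I) = (2*I)*(2*I) = 4*I²)
(-1 + b(5))*(5*(-4 + 3)) = (-1 + 4*5²)*(5*(-4 + 3)) = (-1 + 4*25)*(5*(-1)) = (-1 + 100)*(-5) = 99*(-5) = -495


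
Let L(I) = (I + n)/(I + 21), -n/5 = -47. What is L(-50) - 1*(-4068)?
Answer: 117787/29 ≈ 4061.6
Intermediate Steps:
n = 235 (n = -5*(-47) = 235)
L(I) = (235 + I)/(21 + I) (L(I) = (I + 235)/(I + 21) = (235 + I)/(21 + I))
L(-50) - 1*(-4068) = (235 - 50)/(21 - 50) - 1*(-4068) = 185/(-29) + 4068 = -1/29*185 + 4068 = -185/29 + 4068 = 117787/29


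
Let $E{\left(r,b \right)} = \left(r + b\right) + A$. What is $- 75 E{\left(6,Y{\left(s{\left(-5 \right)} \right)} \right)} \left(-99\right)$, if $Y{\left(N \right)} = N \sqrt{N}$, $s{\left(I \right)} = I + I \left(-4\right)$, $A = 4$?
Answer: $74250 + 111375 \sqrt{15} \approx 5.056 \cdot 10^{5}$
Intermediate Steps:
$s{\left(I \right)} = - 3 I$ ($s{\left(I \right)} = I - 4 I = - 3 I$)
$Y{\left(N \right)} = N^{\frac{3}{2}}$
$E{\left(r,b \right)} = 4 + b + r$ ($E{\left(r,b \right)} = \left(r + b\right) + 4 = \left(b + r\right) + 4 = 4 + b + r$)
$- 75 E{\left(6,Y{\left(s{\left(-5 \right)} \right)} \right)} \left(-99\right) = - 75 \left(4 + \left(\left(-3\right) \left(-5\right)\right)^{\frac{3}{2}} + 6\right) \left(-99\right) = - 75 \left(4 + 15^{\frac{3}{2}} + 6\right) \left(-99\right) = - 75 \left(4 + 15 \sqrt{15} + 6\right) \left(-99\right) = - 75 \left(10 + 15 \sqrt{15}\right) \left(-99\right) = \left(-750 - 1125 \sqrt{15}\right) \left(-99\right) = 74250 + 111375 \sqrt{15}$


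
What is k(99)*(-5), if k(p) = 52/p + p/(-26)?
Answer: 42245/2574 ≈ 16.412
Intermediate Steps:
k(p) = 52/p - p/26 (k(p) = 52/p + p*(-1/26) = 52/p - p/26)
k(99)*(-5) = (52/99 - 1/26*99)*(-5) = (52*(1/99) - 99/26)*(-5) = (52/99 - 99/26)*(-5) = -8449/2574*(-5) = 42245/2574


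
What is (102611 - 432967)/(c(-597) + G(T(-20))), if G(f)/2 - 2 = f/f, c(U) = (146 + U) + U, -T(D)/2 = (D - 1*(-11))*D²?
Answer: 165178/521 ≈ 317.04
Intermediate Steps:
T(D) = -2*D²*(11 + D) (T(D) = -2*(D - 1*(-11))*D² = -2*(D + 11)*D² = -2*(11 + D)*D² = -2*D²*(11 + D))
c(U) = 146 + 2*U
G(f) = 6 (G(f) = 4 + 2*(f/f) = 4 + 2*1 = 4 + 2 = 6)
(102611 - 432967)/(c(-597) + G(T(-20))) = (102611 - 432967)/((146 + 2*(-597)) + 6) = -330356/((146 - 1194) + 6) = -330356/(-1048 + 6) = -330356/(-1042) = -330356*(-1/1042) = 165178/521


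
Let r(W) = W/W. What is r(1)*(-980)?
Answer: -980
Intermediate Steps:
r(W) = 1
r(1)*(-980) = 1*(-980) = -980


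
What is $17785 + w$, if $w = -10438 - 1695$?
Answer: $5652$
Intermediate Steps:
$w = -12133$ ($w = -10438 - 1695 = -12133$)
$17785 + w = 17785 - 12133 = 5652$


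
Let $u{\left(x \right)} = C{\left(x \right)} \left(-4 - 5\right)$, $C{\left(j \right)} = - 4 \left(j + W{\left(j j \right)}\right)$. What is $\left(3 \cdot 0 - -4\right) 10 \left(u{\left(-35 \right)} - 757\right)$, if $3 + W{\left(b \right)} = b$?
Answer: $1679000$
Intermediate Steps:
$W{\left(b \right)} = -3 + b$
$C{\left(j \right)} = 12 - 4 j - 4 j^{2}$ ($C{\left(j \right)} = - 4 \left(j + \left(-3 + j j\right)\right) = - 4 \left(j + \left(-3 + j^{2}\right)\right) = - 4 \left(-3 + j + j^{2}\right) = 12 - 4 j - 4 j^{2}$)
$u{\left(x \right)} = -108 + 36 x + 36 x^{2}$ ($u{\left(x \right)} = \left(12 - 4 x - 4 x^{2}\right) \left(-4 - 5\right) = \left(12 - 4 x - 4 x^{2}\right) \left(-9\right) = -108 + 36 x + 36 x^{2}$)
$\left(3 \cdot 0 - -4\right) 10 \left(u{\left(-35 \right)} - 757\right) = \left(3 \cdot 0 - -4\right) 10 \left(\left(-108 + 36 \left(-35\right) + 36 \left(-35\right)^{2}\right) - 757\right) = \left(0 + 4\right) 10 \left(\left(-108 - 1260 + 36 \cdot 1225\right) - 757\right) = 4 \cdot 10 \left(\left(-108 - 1260 + 44100\right) - 757\right) = 40 \left(42732 - 757\right) = 40 \cdot 41975 = 1679000$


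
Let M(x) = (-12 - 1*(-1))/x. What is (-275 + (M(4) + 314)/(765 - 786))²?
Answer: 65853225/784 ≈ 83997.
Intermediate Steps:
M(x) = -11/x (M(x) = (-12 + 1)/x = -11/x)
(-275 + (M(4) + 314)/(765 - 786))² = (-275 + (-11/4 + 314)/(765 - 786))² = (-275 + (-11*¼ + 314)/(-21))² = (-275 + (-11/4 + 314)*(-1/21))² = (-275 + (1245/4)*(-1/21))² = (-275 - 415/28)² = (-8115/28)² = 65853225/784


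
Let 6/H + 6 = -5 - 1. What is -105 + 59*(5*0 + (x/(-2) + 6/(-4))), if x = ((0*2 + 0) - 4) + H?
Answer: -243/4 ≈ -60.750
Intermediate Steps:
H = -1/2 (H = 6/(-6 + (-5 - 1)) = 6/(-6 - 6) = 6/(-12) = 6*(-1/12) = -1/2 ≈ -0.50000)
x = -9/2 (x = ((0*2 + 0) - 4) - 1/2 = ((0 + 0) - 4) - 1/2 = (0 - 4) - 1/2 = -4 - 1/2 = -9/2 ≈ -4.5000)
-105 + 59*(5*0 + (x/(-2) + 6/(-4))) = -105 + 59*(5*0 + (-9/2/(-2) + 6/(-4))) = -105 + 59*(0 + (-9/2*(-1/2) + 6*(-1/4))) = -105 + 59*(0 + (9/4 - 3/2)) = -105 + 59*(0 + 3/4) = -105 + 59*(3/4) = -105 + 177/4 = -243/4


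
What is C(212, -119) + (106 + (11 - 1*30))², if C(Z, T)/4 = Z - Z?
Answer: 7569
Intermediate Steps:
C(Z, T) = 0 (C(Z, T) = 4*(Z - Z) = 4*0 = 0)
C(212, -119) + (106 + (11 - 1*30))² = 0 + (106 + (11 - 1*30))² = 0 + (106 + (11 - 30))² = 0 + (106 - 19)² = 0 + 87² = 0 + 7569 = 7569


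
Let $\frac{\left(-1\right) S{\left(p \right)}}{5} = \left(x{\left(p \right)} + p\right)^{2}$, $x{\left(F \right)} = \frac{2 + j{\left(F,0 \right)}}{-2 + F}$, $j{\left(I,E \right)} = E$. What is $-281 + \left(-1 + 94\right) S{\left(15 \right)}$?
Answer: $- \frac{18093674}{169} \approx -1.0706 \cdot 10^{5}$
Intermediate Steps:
$x{\left(F \right)} = \frac{2}{-2 + F}$ ($x{\left(F \right)} = \frac{2 + 0}{-2 + F} = \frac{2}{-2 + F}$)
$S{\left(p \right)} = - 5 \left(p + \frac{2}{-2 + p}\right)^{2}$ ($S{\left(p \right)} = - 5 \left(\frac{2}{-2 + p} + p\right)^{2} = - 5 \left(p + \frac{2}{-2 + p}\right)^{2}$)
$-281 + \left(-1 + 94\right) S{\left(15 \right)} = -281 + \left(-1 + 94\right) \left(- \frac{5 \left(2 + 15 \left(-2 + 15\right)\right)^{2}}{\left(-2 + 15\right)^{2}}\right) = -281 + 93 \left(- \frac{5 \left(2 + 15 \cdot 13\right)^{2}}{169}\right) = -281 + 93 \left(\left(-5\right) \frac{1}{169} \left(2 + 195\right)^{2}\right) = -281 + 93 \left(\left(-5\right) \frac{1}{169} \cdot 197^{2}\right) = -281 + 93 \left(\left(-5\right) \frac{1}{169} \cdot 38809\right) = -281 + 93 \left(- \frac{194045}{169}\right) = -281 - \frac{18046185}{169} = - \frac{18093674}{169}$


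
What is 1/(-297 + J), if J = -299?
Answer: -1/596 ≈ -0.0016779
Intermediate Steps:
1/(-297 + J) = 1/(-297 - 299) = 1/(-596) = -1/596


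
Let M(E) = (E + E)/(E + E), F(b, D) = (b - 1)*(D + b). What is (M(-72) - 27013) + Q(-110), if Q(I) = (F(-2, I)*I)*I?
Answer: 4038588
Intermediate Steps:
F(b, D) = (-1 + b)*(D + b)
M(E) = 1 (M(E) = (2*E)/((2*E)) = (2*E)*(1/(2*E)) = 1)
Q(I) = I**2*(6 - 3*I) (Q(I) = (((-2)**2 - I - 1*(-2) + I*(-2))*I)*I = ((4 - I + 2 - 2*I)*I)*I = ((6 - 3*I)*I)*I = (I*(6 - 3*I))*I = I**2*(6 - 3*I))
(M(-72) - 27013) + Q(-110) = (1 - 27013) + 3*(-110)**2*(2 - 1*(-110)) = -27012 + 3*12100*(2 + 110) = -27012 + 3*12100*112 = -27012 + 4065600 = 4038588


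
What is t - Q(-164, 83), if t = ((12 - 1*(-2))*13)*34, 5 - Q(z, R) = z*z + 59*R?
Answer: 37976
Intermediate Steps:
Q(z, R) = 5 - z² - 59*R (Q(z, R) = 5 - (z*z + 59*R) = 5 - (z² + 59*R) = 5 + (-z² - 59*R) = 5 - z² - 59*R)
t = 6188 (t = ((12 + 2)*13)*34 = (14*13)*34 = 182*34 = 6188)
t - Q(-164, 83) = 6188 - (5 - 1*(-164)² - 59*83) = 6188 - (5 - 1*26896 - 4897) = 6188 - (5 - 26896 - 4897) = 6188 - 1*(-31788) = 6188 + 31788 = 37976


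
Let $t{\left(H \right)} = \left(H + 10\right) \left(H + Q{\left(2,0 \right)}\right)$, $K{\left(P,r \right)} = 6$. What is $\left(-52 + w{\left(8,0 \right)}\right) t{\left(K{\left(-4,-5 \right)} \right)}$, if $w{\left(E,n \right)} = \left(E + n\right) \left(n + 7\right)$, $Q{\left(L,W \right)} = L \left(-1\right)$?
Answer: $256$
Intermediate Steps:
$Q{\left(L,W \right)} = - L$
$w{\left(E,n \right)} = \left(7 + n\right) \left(E + n\right)$ ($w{\left(E,n \right)} = \left(E + n\right) \left(7 + n\right) = \left(7 + n\right) \left(E + n\right)$)
$t{\left(H \right)} = \left(-2 + H\right) \left(10 + H\right)$ ($t{\left(H \right)} = \left(H + 10\right) \left(H - 2\right) = \left(10 + H\right) \left(H - 2\right) = \left(10 + H\right) \left(-2 + H\right) = \left(-2 + H\right) \left(10 + H\right)$)
$\left(-52 + w{\left(8,0 \right)}\right) t{\left(K{\left(-4,-5 \right)} \right)} = \left(-52 + \left(0^{2} + 7 \cdot 8 + 7 \cdot 0 + 8 \cdot 0\right)\right) \left(-20 + 6^{2} + 8 \cdot 6\right) = \left(-52 + \left(0 + 56 + 0 + 0\right)\right) \left(-20 + 36 + 48\right) = \left(-52 + 56\right) 64 = 4 \cdot 64 = 256$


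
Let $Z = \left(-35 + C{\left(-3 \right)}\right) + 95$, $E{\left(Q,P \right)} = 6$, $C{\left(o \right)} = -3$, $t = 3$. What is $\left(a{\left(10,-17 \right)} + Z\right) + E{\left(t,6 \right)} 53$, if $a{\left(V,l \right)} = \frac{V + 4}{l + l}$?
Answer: $\frac{6368}{17} \approx 374.59$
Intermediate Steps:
$a{\left(V,l \right)} = \frac{4 + V}{2 l}$
$Z = 57$ ($Z = \left(-35 - 3\right) + 95 = -38 + 95 = 57$)
$\left(a{\left(10,-17 \right)} + Z\right) + E{\left(t,6 \right)} 53 = \left(\frac{4 + 10}{2 \left(-17\right)} + 57\right) + 6 \cdot 53 = \left(\frac{1}{2} \left(- \frac{1}{17}\right) 14 + 57\right) + 318 = \left(- \frac{7}{17} + 57\right) + 318 = \frac{962}{17} + 318 = \frac{6368}{17}$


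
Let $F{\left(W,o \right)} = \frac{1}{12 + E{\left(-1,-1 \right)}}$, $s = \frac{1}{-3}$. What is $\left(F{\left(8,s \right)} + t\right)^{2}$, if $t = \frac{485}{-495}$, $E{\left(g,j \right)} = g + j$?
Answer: $\frac{758641}{980100} \approx 0.77404$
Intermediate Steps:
$s = - \frac{1}{3} \approx -0.33333$
$F{\left(W,o \right)} = \frac{1}{10}$ ($F{\left(W,o \right)} = \frac{1}{12 - 2} = \frac{1}{10}$)
$t = - \frac{97}{99}$ ($t = 485 \left(- \frac{1}{495}\right) = - \frac{97}{99} \approx -0.9798$)
$\left(F{\left(8,s \right)} + t\right)^{2} = \left(\frac{1}{10} - \frac{97}{99}\right)^{2} = \left(- \frac{871}{990}\right)^{2} = \frac{758641}{980100}$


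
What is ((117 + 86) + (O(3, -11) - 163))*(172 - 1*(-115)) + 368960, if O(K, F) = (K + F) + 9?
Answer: 380727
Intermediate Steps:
O(K, F) = 9 + F + K (O(K, F) = (F + K) + 9 = 9 + F + K)
((117 + 86) + (O(3, -11) - 163))*(172 - 1*(-115)) + 368960 = ((117 + 86) + ((9 - 11 + 3) - 163))*(172 - 1*(-115)) + 368960 = (203 + (1 - 163))*(172 + 115) + 368960 = (203 - 162)*287 + 368960 = 41*287 + 368960 = 11767 + 368960 = 380727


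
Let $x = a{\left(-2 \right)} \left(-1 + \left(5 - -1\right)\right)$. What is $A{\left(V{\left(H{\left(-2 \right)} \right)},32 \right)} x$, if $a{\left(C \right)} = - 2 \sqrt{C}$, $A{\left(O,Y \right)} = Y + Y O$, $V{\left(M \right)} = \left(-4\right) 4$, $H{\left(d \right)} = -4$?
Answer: $4800 i \sqrt{2} \approx 6788.2 i$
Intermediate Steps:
$V{\left(M \right)} = -16$
$A{\left(O,Y \right)} = Y + O Y$
$x = - 10 i \sqrt{2}$ ($x = - 2 \sqrt{-2} \left(-1 + \left(5 - -1\right)\right) = - 2 i \sqrt{2} \left(-1 + \left(5 + 1\right)\right) = - 2 i \sqrt{2} \left(-1 + 6\right) = - 2 i \sqrt{2} \cdot 5 = - 10 i \sqrt{2} \approx - 14.142 i$)
$A{\left(V{\left(H{\left(-2 \right)} \right)},32 \right)} x = 32 \left(1 - 16\right) \left(- 10 i \sqrt{2}\right) = 32 \left(-15\right) \left(- 10 i \sqrt{2}\right) = - 480 \left(- 10 i \sqrt{2}\right) = 4800 i \sqrt{2}$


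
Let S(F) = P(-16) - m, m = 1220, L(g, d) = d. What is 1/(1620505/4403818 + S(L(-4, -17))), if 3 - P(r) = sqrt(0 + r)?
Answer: -23594890584071818/28706609754799285985 + 77574451908496*I/28706609754799285985 ≈ -0.00082193 + 2.7023e-6*I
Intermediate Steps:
P(r) = 3 - sqrt(r) (P(r) = 3 - sqrt(0 + r) = 3 - sqrt(r))
S(F) = -1217 - 4*I (S(F) = (3 - sqrt(-16)) - 1*1220 = (3 - 4*I) - 1220 = -1217 - 4*I)
1/(1620505/4403818 + S(L(-4, -17))) = 1/(1620505/4403818 + (-1217 - 4*I)) = 1/(-5357826001/4403818 - 4*I) = 19393612977124*(-5357826001/4403818 + 4*I)/28706609754799285985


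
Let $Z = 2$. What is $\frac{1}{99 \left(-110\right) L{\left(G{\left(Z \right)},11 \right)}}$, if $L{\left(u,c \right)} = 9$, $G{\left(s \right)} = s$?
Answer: $- \frac{1}{98010} \approx -1.0203 \cdot 10^{-5}$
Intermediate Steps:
$\frac{1}{99 \left(-110\right) L{\left(G{\left(Z \right)},11 \right)}} = \frac{1}{99 \left(-110\right) 9} = \frac{1}{\left(-10890\right) 9} = \frac{1}{-98010} = - \frac{1}{98010}$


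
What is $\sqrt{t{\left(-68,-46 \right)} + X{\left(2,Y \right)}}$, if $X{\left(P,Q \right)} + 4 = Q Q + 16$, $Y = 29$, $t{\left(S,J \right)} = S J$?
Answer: $\sqrt{3981} \approx 63.095$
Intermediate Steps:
$t{\left(S,J \right)} = J S$
$X{\left(P,Q \right)} = 12 + Q^{2}$ ($X{\left(P,Q \right)} = -4 + \left(Q Q + 16\right) = -4 + \left(Q^{2} + 16\right) = -4 + \left(16 + Q^{2}\right) = 12 + Q^{2}$)
$\sqrt{t{\left(-68,-46 \right)} + X{\left(2,Y \right)}} = \sqrt{\left(-46\right) \left(-68\right) + \left(12 + 29^{2}\right)} = \sqrt{3128 + \left(12 + 841\right)} = \sqrt{3128 + 853} = \sqrt{3981}$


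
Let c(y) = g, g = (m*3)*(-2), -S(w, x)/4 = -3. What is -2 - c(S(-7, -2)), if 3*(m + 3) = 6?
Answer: -8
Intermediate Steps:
m = -1 (m = -3 + (⅓)*6 = -3 + 2 = -1)
S(w, x) = 12 (S(w, x) = -4*(-3) = 12)
g = 6 (g = -1*3*(-2) = -3*(-2) = 6)
c(y) = 6
-2 - c(S(-7, -2)) = -2 - 1*6 = -2 - 6 = -8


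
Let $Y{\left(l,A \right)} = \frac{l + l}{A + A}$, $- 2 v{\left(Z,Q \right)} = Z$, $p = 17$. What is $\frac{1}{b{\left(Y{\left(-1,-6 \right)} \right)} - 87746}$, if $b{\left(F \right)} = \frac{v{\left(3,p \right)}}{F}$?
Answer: $- \frac{1}{87755} \approx -1.1395 \cdot 10^{-5}$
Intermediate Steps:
$v{\left(Z,Q \right)} = - \frac{Z}{2}$
$Y{\left(l,A \right)} = \frac{l}{A}$ ($Y{\left(l,A \right)} = \frac{2 l}{2 A} = 2 l \frac{1}{2 A} = \frac{l}{A}$)
$b{\left(F \right)} = - \frac{3}{2 F}$ ($b{\left(F \right)} = \frac{\left(- \frac{1}{2}\right) 3}{F} = - \frac{3}{2 F}$)
$\frac{1}{b{\left(Y{\left(-1,-6 \right)} \right)} - 87746} = \frac{1}{- \frac{3}{2 \left(- \frac{1}{-6}\right)} - 87746} = \frac{1}{- \frac{3}{2 \left(\left(-1\right) \left(- \frac{1}{6}\right)\right)} - 87746} = \frac{1}{- \frac{3 \frac{1}{\frac{1}{6}}}{2} - 87746} = \frac{1}{\left(- \frac{3}{2}\right) 6 - 87746} = \frac{1}{-9 - 87746} = \frac{1}{-87755} = - \frac{1}{87755}$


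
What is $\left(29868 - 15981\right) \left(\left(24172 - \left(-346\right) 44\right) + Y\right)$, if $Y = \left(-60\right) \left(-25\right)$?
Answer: $567922752$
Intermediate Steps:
$Y = 1500$
$\left(29868 - 15981\right) \left(\left(24172 - \left(-346\right) 44\right) + Y\right) = \left(29868 - 15981\right) \left(\left(24172 - \left(-346\right) 44\right) + 1500\right) = 13887 \left(\left(24172 - -15224\right) + 1500\right) = 13887 \left(\left(24172 + 15224\right) + 1500\right) = 13887 \left(39396 + 1500\right) = 13887 \cdot 40896 = 567922752$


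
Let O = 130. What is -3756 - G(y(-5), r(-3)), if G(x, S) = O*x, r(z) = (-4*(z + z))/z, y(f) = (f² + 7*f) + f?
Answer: -1806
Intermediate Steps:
y(f) = f² + 8*f
r(z) = -8 (r(z) = (-8*z)/z = -8)
G(x, S) = 130*x
-3756 - G(y(-5), r(-3)) = -3756 - 130*(-5*(8 - 5)) = -3756 - 130*(-5*3) = -3756 - 130*(-15) = -3756 - 1*(-1950) = -3756 + 1950 = -1806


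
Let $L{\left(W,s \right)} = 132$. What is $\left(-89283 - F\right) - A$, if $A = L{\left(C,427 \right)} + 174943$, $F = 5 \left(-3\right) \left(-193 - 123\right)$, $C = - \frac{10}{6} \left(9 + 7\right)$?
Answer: $-269098$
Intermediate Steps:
$C = - \frac{80}{3}$ ($C = \left(-10\right) \frac{1}{6} \cdot 16 = \left(- \frac{5}{3}\right) 16 = - \frac{80}{3} \approx -26.667$)
$F = 4740$ ($F = \left(-15\right) \left(-316\right) = 4740$)
$A = 175075$ ($A = 132 + 174943 = 175075$)
$\left(-89283 - F\right) - A = \left(-89283 - 4740\right) - 175075 = -94023 - 175075 = -269098$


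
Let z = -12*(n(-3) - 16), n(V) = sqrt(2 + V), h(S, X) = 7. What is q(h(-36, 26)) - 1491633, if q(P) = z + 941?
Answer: -1490500 - 12*I ≈ -1.4905e+6 - 12.0*I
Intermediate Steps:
z = 192 - 12*I (z = -12*(sqrt(2 - 3) - 16) = -12*(sqrt(-1) - 16) = -12*(I - 16) = -12*(-16 + I) = 192 - 12*I ≈ 192.0 - 12.0*I)
q(P) = 1133 - 12*I (q(P) = (192 - 12*I) + 941 = 1133 - 12*I)
q(h(-36, 26)) - 1491633 = (1133 - 12*I) - 1491633 = -1490500 - 12*I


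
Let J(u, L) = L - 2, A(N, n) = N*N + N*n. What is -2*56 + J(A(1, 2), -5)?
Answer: -119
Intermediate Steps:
A(N, n) = N² + N*n
J(u, L) = -2 + L
-2*56 + J(A(1, 2), -5) = -2*56 + (-2 - 5) = -112 - 7 = -119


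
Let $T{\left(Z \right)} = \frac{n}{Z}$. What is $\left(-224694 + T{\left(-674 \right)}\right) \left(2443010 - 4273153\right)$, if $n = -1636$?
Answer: $\frac{138580367911580}{337} \approx 4.1122 \cdot 10^{11}$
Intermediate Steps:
$T{\left(Z \right)} = - \frac{1636}{Z}$
$\left(-224694 + T{\left(-674 \right)}\right) \left(2443010 - 4273153\right) = \left(-224694 - \frac{1636}{-674}\right) \left(2443010 - 4273153\right) = \left(-224694 - - \frac{818}{337}\right) \left(-1830143\right) = \left(-224694 + \frac{818}{337}\right) \left(-1830143\right) = \left(- \frac{75721060}{337}\right) \left(-1830143\right) = \frac{138580367911580}{337}$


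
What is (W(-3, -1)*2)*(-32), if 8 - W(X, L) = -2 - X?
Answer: -448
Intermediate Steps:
W(X, L) = 10 + X (W(X, L) = 8 - (-2 - X) = 8 + (2 + X) = 10 + X)
(W(-3, -1)*2)*(-32) = ((10 - 3)*2)*(-32) = (7*2)*(-32) = 14*(-32) = -448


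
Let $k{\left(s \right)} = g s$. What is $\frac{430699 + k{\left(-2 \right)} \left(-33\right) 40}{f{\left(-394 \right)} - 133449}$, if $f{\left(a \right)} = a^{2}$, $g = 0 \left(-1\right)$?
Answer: $\frac{430699}{21787} \approx 19.769$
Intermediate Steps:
$g = 0$
$k{\left(s \right)} = 0$ ($k{\left(s \right)} = 0 s = 0$)
$\frac{430699 + k{\left(-2 \right)} \left(-33\right) 40}{f{\left(-394 \right)} - 133449} = \frac{430699 + 0 \left(-33\right) 40}{\left(-394\right)^{2} - 133449} = \frac{430699 + 0 \cdot 40}{155236 - 133449} = \frac{430699 + 0}{21787} = 430699 \cdot \frac{1}{21787} = \frac{430699}{21787}$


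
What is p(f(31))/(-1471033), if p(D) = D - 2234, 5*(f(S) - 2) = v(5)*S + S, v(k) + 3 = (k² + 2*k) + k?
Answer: 9982/7355165 ≈ 0.0013571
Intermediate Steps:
v(k) = -3 + k² + 3*k (v(k) = -3 + ((k² + 2*k) + k) = -3 + (k² + 3*k) = -3 + k² + 3*k)
f(S) = 2 + 38*S/5 (f(S) = 2 + ((-3 + 5² + 3*5)*S + S)/5 = 2 + ((-3 + 25 + 15)*S + S)/5 = 2 + (37*S + S)/5 = 2 + (38*S)/5 = 2 + 38*S/5)
p(D) = -2234 + D
p(f(31))/(-1471033) = (-2234 + (2 + (38/5)*31))/(-1471033) = (-2234 + (2 + 1178/5))*(-1/1471033) = (-2234 + 1188/5)*(-1/1471033) = -9982/5*(-1/1471033) = 9982/7355165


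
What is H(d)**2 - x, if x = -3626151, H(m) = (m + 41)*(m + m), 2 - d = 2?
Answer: 3626151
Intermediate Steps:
d = 0 (d = 2 - 1*2 = 2 - 2 = 0)
H(m) = 2*m*(41 + m) (H(m) = (41 + m)*(2*m) = 2*m*(41 + m))
H(d)**2 - x = (2*0*(41 + 0))**2 - 1*(-3626151) = (2*0*41)**2 + 3626151 = 0**2 + 3626151 = 0 + 3626151 = 3626151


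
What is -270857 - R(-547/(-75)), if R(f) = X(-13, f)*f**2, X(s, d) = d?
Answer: -114431464198/421875 ≈ -2.7125e+5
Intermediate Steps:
R(f) = f**3 (R(f) = f*f**2 = f**3)
-270857 - R(-547/(-75)) = -270857 - (-547/(-75))**3 = -270857 - (-547*(-1/75))**3 = -270857 - (547/75)**3 = -270857 - 1*163667323/421875 = -270857 - 163667323/421875 = -114431464198/421875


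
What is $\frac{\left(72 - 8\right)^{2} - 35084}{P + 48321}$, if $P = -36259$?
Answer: $- \frac{15494}{6031} \approx -2.5691$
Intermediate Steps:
$\frac{\left(72 - 8\right)^{2} - 35084}{P + 48321} = \frac{\left(72 - 8\right)^{2} - 35084}{-36259 + 48321} = \frac{64^{2} - 35084}{12062} = \left(4096 - 35084\right) \frac{1}{12062} = \left(-30988\right) \frac{1}{12062} = - \frac{15494}{6031}$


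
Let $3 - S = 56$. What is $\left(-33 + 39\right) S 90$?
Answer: $-28620$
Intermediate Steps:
$S = -53$ ($S = 3 - 56 = -53$)
$\left(-33 + 39\right) S 90 = \left(-33 + 39\right) \left(-53\right) 90 = 6 \left(-53\right) 90 = \left(-318\right) 90 = -28620$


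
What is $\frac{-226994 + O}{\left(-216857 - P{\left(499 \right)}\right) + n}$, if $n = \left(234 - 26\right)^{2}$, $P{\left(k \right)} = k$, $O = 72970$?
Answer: $\frac{38506}{43523} \approx 0.88473$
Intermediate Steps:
$n = 43264$ ($n = 208^{2} = 43264$)
$\frac{-226994 + O}{\left(-216857 - P{\left(499 \right)}\right) + n} = \frac{-226994 + 72970}{\left(-216857 - 499\right) + 43264} = - \frac{154024}{\left(-216857 - 499\right) + 43264} = - \frac{154024}{-217356 + 43264} = - \frac{154024}{-174092} = \left(-154024\right) \left(- \frac{1}{174092}\right) = \frac{38506}{43523}$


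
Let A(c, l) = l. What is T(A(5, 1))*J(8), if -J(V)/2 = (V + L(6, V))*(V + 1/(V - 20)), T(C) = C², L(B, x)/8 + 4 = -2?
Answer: 1900/3 ≈ 633.33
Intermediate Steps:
L(B, x) = -48 (L(B, x) = -32 + 8*(-2) = -32 - 16 = -48)
J(V) = -2*(-48 + V)*(V + 1/(-20 + V)) (J(V) = -2*(V - 48)*(V + 1/(V - 20)) = -2*(-48 + V)*(V + 1/(-20 + V)))
T(A(5, 1))*J(8) = 1²*(2*(48 - 1*8³ - 961*8 + 68*8²)/(-20 + 8)) = 1*(2*(48 - 1*512 - 7688 + 68*64)/(-12)) = 1*(2*(-1/12)*(48 - 512 - 7688 + 4352)) = 1*(2*(-1/12)*(-3800)) = 1*(1900/3) = 1900/3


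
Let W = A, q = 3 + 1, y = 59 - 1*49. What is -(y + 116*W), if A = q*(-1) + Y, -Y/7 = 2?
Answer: 2078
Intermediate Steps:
Y = -14 (Y = -7*2 = -14)
y = 10 (y = 59 - 49 = 10)
q = 4
A = -18 (A = 4*(-1) - 14 = -4 - 14 = -18)
W = -18
-(y + 116*W) = -(10 + 116*(-18)) = -(10 - 2088) = -1*(-2078) = 2078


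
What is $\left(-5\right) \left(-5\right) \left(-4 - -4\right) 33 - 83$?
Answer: $-83$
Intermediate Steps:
$\left(-5\right) \left(-5\right) \left(-4 - -4\right) 33 - 83 = 25 \left(-4 + 4\right) 33 - 83 = 25 \cdot 0 \cdot 33 - 83 = 0 \cdot 33 - 83 = 0 - 83 = -83$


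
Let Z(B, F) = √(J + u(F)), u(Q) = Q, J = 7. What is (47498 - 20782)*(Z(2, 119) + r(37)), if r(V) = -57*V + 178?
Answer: -51588596 + 80148*√14 ≈ -5.1289e+7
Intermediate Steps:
Z(B, F) = √(7 + F)
r(V) = 178 - 57*V
(47498 - 20782)*(Z(2, 119) + r(37)) = (47498 - 20782)*(√(7 + 119) + (178 - 57*37)) = 26716*(√126 + (178 - 2109)) = 26716*(3*√14 - 1931) = 26716*(-1931 + 3*√14) = -51588596 + 80148*√14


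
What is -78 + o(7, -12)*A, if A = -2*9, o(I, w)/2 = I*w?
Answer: 2946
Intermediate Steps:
o(I, w) = 2*I*w (o(I, w) = 2*(I*w) = 2*I*w)
A = -18
-78 + o(7, -12)*A = -78 + (2*7*(-12))*(-18) = -78 - 168*(-18) = -78 + 3024 = 2946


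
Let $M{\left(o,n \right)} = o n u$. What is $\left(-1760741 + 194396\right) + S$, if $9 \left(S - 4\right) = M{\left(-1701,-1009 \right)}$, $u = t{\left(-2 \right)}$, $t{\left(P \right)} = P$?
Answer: $-1947743$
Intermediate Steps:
$u = -2$
$M{\left(o,n \right)} = - 2 n o$ ($M{\left(o,n \right)} = o n \left(-2\right) = n o \left(-2\right) = - 2 n o$)
$S = -381398$ ($S = 4 + \frac{\left(-2\right) \left(-1009\right) \left(-1701\right)}{9} = 4 + \frac{1}{9} \left(-3432618\right) = 4 - 381402 = -381398$)
$\left(-1760741 + 194396\right) + S = \left(-1760741 + 194396\right) - 381398 = -1566345 - 381398 = -1947743$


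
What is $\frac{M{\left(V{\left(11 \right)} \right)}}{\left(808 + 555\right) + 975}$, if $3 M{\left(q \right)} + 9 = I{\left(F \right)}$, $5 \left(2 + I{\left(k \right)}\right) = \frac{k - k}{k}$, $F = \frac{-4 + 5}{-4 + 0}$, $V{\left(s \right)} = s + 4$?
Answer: $- \frac{11}{7014} \approx -0.0015683$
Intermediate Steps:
$V{\left(s \right)} = 4 + s$
$F = - \frac{1}{4}$ ($F = 1 \frac{1}{-4} = 1 \left(- \frac{1}{4}\right) = - \frac{1}{4} \approx -0.25$)
$I{\left(k \right)} = -2$ ($I{\left(k \right)} = -2 + \frac{\left(k - k\right) \frac{1}{k}}{5} = -2 + \frac{0 \frac{1}{k}}{5} = -2 + \frac{1}{5} \cdot 0 = -2 + 0 = -2$)
$M{\left(q \right)} = - \frac{11}{3}$ ($M{\left(q \right)} = -3 + \frac{1}{3} \left(-2\right) = -3 - \frac{2}{3} = - \frac{11}{3}$)
$\frac{M{\left(V{\left(11 \right)} \right)}}{\left(808 + 555\right) + 975} = - \frac{11}{3 \left(\left(808 + 555\right) + 975\right)} = - \frac{11}{3 \left(1363 + 975\right)} = - \frac{11}{3 \cdot 2338} = \left(- \frac{11}{3}\right) \frac{1}{2338} = - \frac{11}{7014}$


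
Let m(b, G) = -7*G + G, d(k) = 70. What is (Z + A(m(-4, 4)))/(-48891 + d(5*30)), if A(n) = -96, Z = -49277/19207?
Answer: 1893149/937704947 ≈ 0.0020189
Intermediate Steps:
Z = -49277/19207 (Z = -49277*1/19207 = -49277/19207 ≈ -2.5656)
m(b, G) = -6*G
(Z + A(m(-4, 4)))/(-48891 + d(5*30)) = (-49277/19207 - 96)/(-48891 + 70) = -1893149/19207/(-48821) = -1893149/19207*(-1/48821) = 1893149/937704947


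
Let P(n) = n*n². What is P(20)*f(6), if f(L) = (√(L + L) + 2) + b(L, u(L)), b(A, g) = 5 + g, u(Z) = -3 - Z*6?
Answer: -256000 + 16000*√3 ≈ -2.2829e+5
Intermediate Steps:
u(Z) = -3 - 6*Z
P(n) = n³
f(L) = 4 - 6*L + √2*√L (f(L) = (√(L + L) + 2) + (5 + (-3 - 6*L)) = (√(2*L) + 2) + (2 - 6*L) = (√2*√L + 2) + (2 - 6*L) = (2 + √2*√L) + (2 - 6*L) = 4 - 6*L + √2*√L)
P(20)*f(6) = 20³*(4 - 6*6 + √2*√6) = 8000*(4 - 36 + 2*√3) = 8000*(-32 + 2*√3) = -256000 + 16000*√3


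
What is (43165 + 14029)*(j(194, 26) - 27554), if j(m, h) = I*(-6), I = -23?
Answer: -1568030704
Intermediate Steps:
j(m, h) = 138 (j(m, h) = -23*(-6) = 138)
(43165 + 14029)*(j(194, 26) - 27554) = (43165 + 14029)*(138 - 27554) = 57194*(-27416) = -1568030704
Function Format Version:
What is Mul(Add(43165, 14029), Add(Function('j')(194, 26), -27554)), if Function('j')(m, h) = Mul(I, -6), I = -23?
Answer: -1568030704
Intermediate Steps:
Function('j')(m, h) = 138 (Function('j')(m, h) = Mul(-23, -6) = 138)
Mul(Add(43165, 14029), Add(Function('j')(194, 26), -27554)) = Mul(Add(43165, 14029), Add(138, -27554)) = Mul(57194, -27416) = -1568030704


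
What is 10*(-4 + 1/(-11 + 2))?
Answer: -370/9 ≈ -41.111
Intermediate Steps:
10*(-4 + 1/(-11 + 2)) = 10*(-4 + 1/(-9)) = 10*(-4 - ⅑) = 10*(-37/9) = -370/9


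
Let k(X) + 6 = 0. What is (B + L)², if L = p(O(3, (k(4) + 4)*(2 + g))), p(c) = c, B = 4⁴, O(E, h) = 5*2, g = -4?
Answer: 70756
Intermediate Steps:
k(X) = -6 (k(X) = -6 + 0 = -6)
O(E, h) = 10
B = 256
L = 10
(B + L)² = (256 + 10)² = 266² = 70756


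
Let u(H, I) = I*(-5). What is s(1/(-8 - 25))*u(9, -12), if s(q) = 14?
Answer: 840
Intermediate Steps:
u(H, I) = -5*I
s(1/(-8 - 25))*u(9, -12) = 14*(-5*(-12)) = 14*60 = 840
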